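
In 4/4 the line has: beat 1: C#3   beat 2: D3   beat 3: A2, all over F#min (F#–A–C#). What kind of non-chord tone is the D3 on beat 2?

The harmony at that moment is F# minor triad (F#, A, C#); D3 is not a chord tone.
It is approached by step up from C#3 and left by leap down to A2.
Step in, leap out, on a weak beat — an escape tone.

Escape tone.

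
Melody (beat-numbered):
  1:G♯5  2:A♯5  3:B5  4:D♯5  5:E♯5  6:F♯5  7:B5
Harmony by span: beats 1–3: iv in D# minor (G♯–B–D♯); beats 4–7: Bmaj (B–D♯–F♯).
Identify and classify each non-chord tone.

A♯5 (beat 2) — passing tone; E♯5 (beat 5) — passing tone.

The harmony at that moment is G♯ minor triad (G♯, B, D♯); A♯5 is not a chord tone.
It is approached by step up from G♯5 and left by step up to B5.
Step in, step out in the same direction — a passing tone.
The harmony at that moment is B major triad (B, D♯, F♯); E♯5 is not a chord tone.
It is approached by step up from D♯5 and left by step up to F♯5.
Step in, step out in the same direction — a passing tone.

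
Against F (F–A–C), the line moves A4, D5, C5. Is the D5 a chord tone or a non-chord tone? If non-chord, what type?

Non-chord tone — an appoggiatura.

The harmony at that moment is F major triad (F, A, C); D5 is not a chord tone.
It is approached by leap up from A4 and left by step down to C5.
Leap in, step out — an appoggiatura.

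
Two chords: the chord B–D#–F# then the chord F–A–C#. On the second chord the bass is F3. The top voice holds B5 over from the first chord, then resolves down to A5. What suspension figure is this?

At the second chord the bass is F3. The suspended B5 lies a fourth above the bass; after resolving down by step to A5, the interval above the bass becomes a third.
Suspension figures are named by those two intervals: 4–3.

4–3 suspension.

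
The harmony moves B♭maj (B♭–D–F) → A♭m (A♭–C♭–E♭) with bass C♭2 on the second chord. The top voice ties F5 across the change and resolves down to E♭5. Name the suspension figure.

At the second chord the bass is C♭2. The suspended F5 lies a fourth above the bass; after resolving down by step to E♭5, the interval above the bass becomes a third.
Suspension figures are named by those two intervals: 4–3.

4–3 suspension.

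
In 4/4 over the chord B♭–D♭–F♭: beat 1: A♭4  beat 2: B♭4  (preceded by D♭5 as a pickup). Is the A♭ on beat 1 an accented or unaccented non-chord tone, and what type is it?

The harmony at that moment is B♭ diminished triad (B♭, D♭, F♭); A♭4 is not a chord tone.
It is approached by leap down from D♭5 and left by step up to B♭4.
Leap in, step out — an appoggiatura.
It falls on the downbeat, so it is accented.

Accented appoggiatura.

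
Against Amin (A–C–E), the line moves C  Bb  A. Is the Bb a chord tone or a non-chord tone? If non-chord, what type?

Non-chord tone — a passing tone.

The harmony at that moment is A minor triad (A, C, E); Bb is not a chord tone.
It is approached by step down from C and left by step down to A.
Step in, step out in the same direction — a passing tone.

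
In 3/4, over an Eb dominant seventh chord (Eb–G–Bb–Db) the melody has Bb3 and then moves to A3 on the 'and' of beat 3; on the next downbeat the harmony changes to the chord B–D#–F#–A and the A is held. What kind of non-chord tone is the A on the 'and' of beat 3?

Anticipation.

The harmony at that moment is Eb dominant seventh chord (Eb, G, Bb, Db); A3 is not a chord tone.
It is approached by step down from Bb3 and then sustained as the same pitch into the next harmony.
Arriving early and becoming a chord tone when the harmony changes — an anticipation.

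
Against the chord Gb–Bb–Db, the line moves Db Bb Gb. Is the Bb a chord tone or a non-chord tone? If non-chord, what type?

Gb major triad contains Gb, Bb, Db; Bb is the third, so it is a chord tone.

Chord tone (the third of Gb major triad).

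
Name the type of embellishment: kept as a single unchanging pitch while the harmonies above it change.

Approach: none. Departure: none — a single pitch is sustained while the chords change around it, passing through harmonies that do not contain it.
No melodic motion at all; the dissonance is created entirely by the moving harmonies against the stationary note — a pedal tone (pedal point).

Pedal tone.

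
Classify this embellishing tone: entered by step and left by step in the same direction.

Approach: by step. Departure: by step, continuing in the same direction.
Stepwise on both sides with no change of direction means the note fills in the space between two different chord tones — a passing tone. (Had it turned back to its starting note it would be a neighbor tone instead.)

Passing tone.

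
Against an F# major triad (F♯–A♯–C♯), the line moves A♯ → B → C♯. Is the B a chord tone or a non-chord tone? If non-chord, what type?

Non-chord tone — a passing tone.

The harmony at that moment is F♯ major triad (F♯, A♯, C♯); B is not a chord tone.
It is approached by step up from A♯ and left by step up to C♯.
Step in, step out in the same direction — a passing tone.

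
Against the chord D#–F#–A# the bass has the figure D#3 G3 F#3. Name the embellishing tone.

G3 is an appoggiatura.

The harmony at that moment is D# minor triad (D#, F#, A#); G3 is not a chord tone.
It is approached by leap up from D#3 and left by step down to F#3.
Leap in, step out — an appoggiatura.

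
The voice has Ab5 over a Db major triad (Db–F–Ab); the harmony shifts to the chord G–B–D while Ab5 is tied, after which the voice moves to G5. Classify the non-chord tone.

The harmony at that moment is G major triad (G, B, D); Ab5 is not a chord tone.
It is held over (the same pitch as the preceding Ab5) and left by step down to G5.
Held over from the previous chord and resolving down by step — a suspension.

Ab5 is a suspension.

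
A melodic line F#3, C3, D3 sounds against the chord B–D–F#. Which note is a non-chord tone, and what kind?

The harmony at that moment is B minor triad (B, D, F#); C3 is not a chord tone.
It is approached by leap down from F#3 and left by step up to D3.
Leap in, step out — an appoggiatura.

C3 is an appoggiatura.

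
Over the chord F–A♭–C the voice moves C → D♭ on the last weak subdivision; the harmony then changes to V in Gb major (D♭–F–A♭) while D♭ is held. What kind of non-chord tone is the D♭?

D♭ is an anticipation.

The harmony at that moment is F minor triad (F, A♭, C); D♭ is not a chord tone.
It is approached by step up from C and then sustained as the same pitch into the next harmony.
Arriving early and becoming a chord tone when the harmony changes — an anticipation.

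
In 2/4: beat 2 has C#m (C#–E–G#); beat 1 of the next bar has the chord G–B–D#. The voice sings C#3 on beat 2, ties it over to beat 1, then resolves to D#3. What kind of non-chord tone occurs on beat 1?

The harmony at that moment is G augmented triad (G, B, D#); C#3 is not a chord tone.
It is held over (the same pitch as the preceding C#3) and left by step up to D#3.
Held over from the previous chord and resolving up by step — a retardation.

Retardation.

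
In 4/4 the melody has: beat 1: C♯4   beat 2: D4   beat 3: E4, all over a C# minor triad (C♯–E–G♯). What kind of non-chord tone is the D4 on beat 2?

Passing tone.

The harmony at that moment is C♯ minor triad (C♯, E, G♯); D4 is not a chord tone.
It is approached by step up from C♯4 and left by step up to E4.
Step in, step out in the same direction — a passing tone.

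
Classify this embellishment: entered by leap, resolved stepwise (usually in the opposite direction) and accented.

Approach: by leap. Departure: by step. Metric position: strong.
Leap in, step out, in a metrically strong position — an appoggiatura. (It is the mirror image of the escape tone, which steps in and leaps out from a weak position.)

Appoggiatura.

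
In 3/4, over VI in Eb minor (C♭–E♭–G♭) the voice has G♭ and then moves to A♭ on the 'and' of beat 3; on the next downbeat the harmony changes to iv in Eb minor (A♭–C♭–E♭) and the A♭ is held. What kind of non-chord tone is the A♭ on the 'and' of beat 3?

The harmony at that moment is C♭ major triad (C♭, E♭, G♭); A♭ is not a chord tone.
It is approached by step up from G♭ and then sustained as the same pitch into the next harmony.
Arriving early and becoming a chord tone when the harmony changes — an anticipation.

Anticipation.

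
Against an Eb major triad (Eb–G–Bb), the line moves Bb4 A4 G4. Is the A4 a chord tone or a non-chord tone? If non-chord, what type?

The harmony at that moment is Eb major triad (Eb, G, Bb); A4 is not a chord tone.
It is approached by step down from Bb4 and left by step down to G4.
Step in, step out in the same direction — a passing tone.

Non-chord tone — a passing tone.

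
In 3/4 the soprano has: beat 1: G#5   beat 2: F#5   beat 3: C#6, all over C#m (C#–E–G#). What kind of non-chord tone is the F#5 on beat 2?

The harmony at that moment is C# minor triad (C#, E, G#); F#5 is not a chord tone.
It is approached by step down from G#5 and left by leap up to C#6.
Step in, leap out, on a weak beat — an escape tone.

Escape tone.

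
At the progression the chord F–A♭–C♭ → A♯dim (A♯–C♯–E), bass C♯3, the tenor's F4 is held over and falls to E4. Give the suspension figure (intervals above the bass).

4–3 suspension.

At the second chord the bass is C♯3. The suspended F4 lies a fourth above the bass; after resolving down by step to E4, the interval above the bass becomes a third.
Suspension figures are named by those two intervals: 4–3.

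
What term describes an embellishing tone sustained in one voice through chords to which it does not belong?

Pedal tone.

Approach: none. Departure: none — a single pitch is sustained while the chords change around it, passing through harmonies that do not contain it.
No melodic motion at all; the dissonance is created entirely by the moving harmonies against the stationary note — a pedal tone (pedal point).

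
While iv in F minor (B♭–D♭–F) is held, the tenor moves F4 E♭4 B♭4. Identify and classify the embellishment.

The harmony at that moment is B♭ minor triad (B♭, D♭, F); E♭4 is not a chord tone.
It is approached by step down from F4 and left by leap up to B♭4.
Step in, leap out — an escape tone.

E♭4 is an escape tone.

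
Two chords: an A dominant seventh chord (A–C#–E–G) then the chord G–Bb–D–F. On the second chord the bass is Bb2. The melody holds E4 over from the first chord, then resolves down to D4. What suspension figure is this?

At the second chord the bass is Bb2. The suspended E4 lies a fourth above the bass; after resolving down by step to D4, the interval above the bass becomes a third.
Suspension figures are named by those two intervals: 4–3.

4–3 suspension.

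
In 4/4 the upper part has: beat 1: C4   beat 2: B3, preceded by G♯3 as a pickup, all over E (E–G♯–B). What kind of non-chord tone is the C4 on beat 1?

The harmony at that moment is E major triad (E, G♯, B); C4 is not a chord tone.
It is approached by leap up from G♯3 and left by step down to B3.
Leap in, step out, metrically accented — an appoggiatura.

Appoggiatura.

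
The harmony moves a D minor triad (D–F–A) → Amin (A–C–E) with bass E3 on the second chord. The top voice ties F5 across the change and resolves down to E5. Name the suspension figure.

9–8 suspension.

At the second chord the bass is E3. The suspended F5 lies a ninth above the bass; after resolving down by step to E5, the interval above the bass becomes an octave.
Suspension figures are named by those two intervals: 9–8.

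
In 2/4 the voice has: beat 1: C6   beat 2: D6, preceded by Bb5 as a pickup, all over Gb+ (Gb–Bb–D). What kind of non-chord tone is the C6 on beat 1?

The harmony at that moment is Gb augmented triad (Gb, Bb, D); C6 is not a chord tone.
It is approached by step up from Bb5 and left by step up to D6.
Step in, step out in the same direction — a passing tone.

Passing tone.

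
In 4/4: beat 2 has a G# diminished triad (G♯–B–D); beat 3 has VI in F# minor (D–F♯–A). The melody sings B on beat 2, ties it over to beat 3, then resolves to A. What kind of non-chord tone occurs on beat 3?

The harmony at that moment is D major triad (D, F♯, A); B is not a chord tone.
It is held over (the same pitch as the preceding B) and left by step down to A.
Held over from the previous chord and resolving down by step — a suspension.

Suspension.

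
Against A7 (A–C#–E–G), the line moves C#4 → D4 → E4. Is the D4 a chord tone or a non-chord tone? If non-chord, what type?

Non-chord tone — a passing tone.

The harmony at that moment is A dominant seventh chord (A, C#, E, G); D4 is not a chord tone.
It is approached by step up from C#4 and left by step up to E4.
Step in, step out in the same direction — a passing tone.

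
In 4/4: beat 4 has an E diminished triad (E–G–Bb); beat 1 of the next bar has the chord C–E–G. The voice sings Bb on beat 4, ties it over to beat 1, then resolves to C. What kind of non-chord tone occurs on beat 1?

The harmony at that moment is C major triad (C, E, G); Bb is not a chord tone.
It is held over (the same pitch as the preceding Bb) and left by step up to C.
Held over from the previous chord and resolving up by step — a retardation.

Retardation.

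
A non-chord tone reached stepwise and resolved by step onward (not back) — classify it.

Approach: by step. Departure: by step, continuing in the same direction.
Stepwise on both sides with no change of direction means the note fills in the space between two different chord tones — a passing tone. (Had it turned back to its starting note it would be a neighbor tone instead.)

Passing tone.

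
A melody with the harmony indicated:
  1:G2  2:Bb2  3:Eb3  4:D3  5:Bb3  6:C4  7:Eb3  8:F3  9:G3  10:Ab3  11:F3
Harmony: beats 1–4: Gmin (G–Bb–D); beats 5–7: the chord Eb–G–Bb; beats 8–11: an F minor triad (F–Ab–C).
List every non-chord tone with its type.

Eb3 (beat 3) — appoggiatura; C4 (beat 6) — escape tone; G3 (beat 9) — passing tone.

The harmony at that moment is G minor triad (G, Bb, D); Eb3 is not a chord tone.
It is approached by leap up from Bb2 and left by step down to D3.
Leap in, step out — an appoggiatura.
The harmony at that moment is Eb major triad (Eb, G, Bb); C4 is not a chord tone.
It is approached by step up from Bb3 and left by leap down to Eb3.
Step in, leap out — an escape tone.
The harmony at that moment is F minor triad (F, Ab, C); G3 is not a chord tone.
It is approached by step up from F3 and left by step up to Ab3.
Step in, step out in the same direction — a passing tone.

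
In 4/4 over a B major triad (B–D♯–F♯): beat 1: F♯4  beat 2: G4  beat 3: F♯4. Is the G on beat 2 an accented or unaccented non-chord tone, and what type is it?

The harmony at that moment is B major triad (B, D♯, F♯); G4 is not a chord tone.
It is approached by step up from F♯4 and left by step down to F♯4.
Step away and step back to the same note — a neighbor tone (upper neighbor).
It falls on a weak beat, so it is unaccented.

Unaccented neighbor tone.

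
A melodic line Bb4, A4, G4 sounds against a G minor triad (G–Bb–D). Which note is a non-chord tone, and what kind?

A4 is a passing tone.

The harmony at that moment is G minor triad (G, Bb, D); A4 is not a chord tone.
It is approached by step down from Bb4 and left by step down to G4.
Step in, step out in the same direction — a passing tone.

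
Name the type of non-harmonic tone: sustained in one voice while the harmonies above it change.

Pedal tone.

Approach: none. Departure: none — a single pitch is sustained while the chords change around it, passing through harmonies that do not contain it.
No melodic motion at all; the dissonance is created entirely by the moving harmonies against the stationary note — a pedal tone (pedal point).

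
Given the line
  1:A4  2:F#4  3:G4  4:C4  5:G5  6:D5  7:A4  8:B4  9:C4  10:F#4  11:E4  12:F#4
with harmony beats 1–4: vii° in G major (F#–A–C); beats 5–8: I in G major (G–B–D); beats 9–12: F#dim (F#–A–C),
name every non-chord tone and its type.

The harmony at that moment is F# diminished triad (F#, A, C); G4 is not a chord tone.
It is approached by step up from F#4 and left by leap down to C4.
Step in, leap out — an escape tone.
The harmony at that moment is G major triad (G, B, D); A4 is not a chord tone.
It is approached by leap down from D5 and left by step up to B4.
Leap in, step out — an appoggiatura.
The harmony at that moment is F# diminished triad (F#, A, C); E4 is not a chord tone.
It is approached by step down from F#4 and left by step up to F#4.
Step away and step back to the same note — a neighbor tone (lower neighbor).

G4 (beat 3) — escape tone; A4 (beat 7) — appoggiatura; E4 (beat 11) — neighbor tone.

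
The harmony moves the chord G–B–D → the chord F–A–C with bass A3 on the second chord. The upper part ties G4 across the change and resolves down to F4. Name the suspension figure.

At the second chord the bass is A3. The suspended G4 lies a seventh above the bass; after resolving down by step to F4, the interval above the bass becomes a sixth.
Suspension figures are named by those two intervals: 7–6.

7–6 suspension.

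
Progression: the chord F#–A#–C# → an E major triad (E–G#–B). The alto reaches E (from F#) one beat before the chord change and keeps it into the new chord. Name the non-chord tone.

The harmony at that moment is F# major triad (F#, A#, C#); E is not a chord tone.
It is approached by step down from F# and then sustained as the same pitch into the next harmony.
Arriving early and becoming a chord tone when the harmony changes — an anticipation.

E is an anticipation.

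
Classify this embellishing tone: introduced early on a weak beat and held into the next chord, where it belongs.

Approach: ahead of the chord change (typically by step), so it is dissonant against the current harmony. Departure: none — the same pitch is restated or held and is a chord tone of the new harmony.
Dissonant first, consonant once the harmony catches up: the note simply arrives early — an anticipation. (The reverse timing, consonant first and dissonant after the change, would be a suspension or retardation.)

Anticipation.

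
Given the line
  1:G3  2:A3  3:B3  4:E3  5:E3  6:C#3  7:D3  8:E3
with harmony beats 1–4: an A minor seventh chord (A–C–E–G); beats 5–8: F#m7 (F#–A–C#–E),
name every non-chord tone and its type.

The harmony at that moment is A minor seventh chord (A, C, E, G); B3 is not a chord tone.
It is approached by step up from A3 and left by leap down to E3.
Step in, leap out — an escape tone.
The harmony at that moment is F# minor seventh chord (F#, A, C#, E); D3 is not a chord tone.
It is approached by step up from C#3 and left by step up to E3.
Step in, step out in the same direction — a passing tone.

B3 (beat 3) — escape tone; D3 (beat 7) — passing tone.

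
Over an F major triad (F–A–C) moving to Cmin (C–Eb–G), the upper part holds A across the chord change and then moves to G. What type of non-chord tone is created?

The harmony at that moment is C minor triad (C, Eb, G); A is not a chord tone.
It is held over (the same pitch as the preceding A) and left by step down to G.
Held over from the previous chord and resolving down by step — a suspension.

A is a suspension.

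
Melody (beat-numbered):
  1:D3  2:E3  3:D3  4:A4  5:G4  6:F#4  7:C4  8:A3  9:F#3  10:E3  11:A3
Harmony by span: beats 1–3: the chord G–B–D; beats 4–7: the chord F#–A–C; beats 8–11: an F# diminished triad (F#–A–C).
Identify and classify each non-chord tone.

The harmony at that moment is G major triad (G, B, D); E3 is not a chord tone.
It is approached by step up from D3 and left by step down to D3.
Step away and step back to the same note — a neighbor tone (upper neighbor).
The harmony at that moment is F# diminished triad (F#, A, C); G4 is not a chord tone.
It is approached by step down from A4 and left by step down to F#4.
Step in, step out in the same direction — a passing tone.
The harmony at that moment is F# diminished triad (F#, A, C); E3 is not a chord tone.
It is approached by step down from F#3 and left by leap up to A3.
Step in, leap out — an escape tone.

E3 (beat 2) — neighbor tone; G4 (beat 5) — passing tone; E3 (beat 10) — escape tone.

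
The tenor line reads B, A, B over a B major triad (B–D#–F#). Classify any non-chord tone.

The harmony at that moment is B major triad (B, D#, F#); A is not a chord tone.
It is approached by step down from B and left by step up to B.
Step away and step back to the same note — a neighbor tone (lower neighbor).

A is a neighbor tone.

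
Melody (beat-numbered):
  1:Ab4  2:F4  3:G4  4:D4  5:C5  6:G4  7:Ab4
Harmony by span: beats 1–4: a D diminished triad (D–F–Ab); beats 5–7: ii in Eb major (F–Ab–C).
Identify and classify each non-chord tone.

G4 (beat 3) — escape tone; G4 (beat 6) — appoggiatura.

The harmony at that moment is D diminished triad (D, F, Ab); G4 is not a chord tone.
It is approached by step up from F4 and left by leap down to D4.
Step in, leap out — an escape tone.
The harmony at that moment is F minor triad (F, Ab, C); G4 is not a chord tone.
It is approached by leap down from C5 and left by step up to Ab4.
Leap in, step out — an appoggiatura.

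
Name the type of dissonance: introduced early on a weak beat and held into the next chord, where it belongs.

Approach: ahead of the chord change (typically by step), so it is dissonant against the current harmony. Departure: none — the same pitch is restated or held and is a chord tone of the new harmony.
Dissonant first, consonant once the harmony catches up: the note simply arrives early — an anticipation. (The reverse timing, consonant first and dissonant after the change, would be a suspension or retardation.)

Anticipation.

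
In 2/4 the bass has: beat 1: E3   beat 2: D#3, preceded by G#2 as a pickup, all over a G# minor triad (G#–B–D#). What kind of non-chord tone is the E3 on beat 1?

Appoggiatura.

The harmony at that moment is G# minor triad (G#, B, D#); E3 is not a chord tone.
It is approached by leap up from G#2 and left by step down to D#3.
Leap in, step out, metrically accented — an appoggiatura.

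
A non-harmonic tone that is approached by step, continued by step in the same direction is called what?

Passing tone.

Approach: by step. Departure: by step, continuing in the same direction.
Stepwise on both sides with no change of direction means the note fills in the space between two different chord tones — a passing tone. (Had it turned back to its starting note it would be a neighbor tone instead.)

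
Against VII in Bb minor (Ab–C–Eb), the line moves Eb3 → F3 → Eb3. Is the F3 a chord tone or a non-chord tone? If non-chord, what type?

Non-chord tone — a neighbor tone.

The harmony at that moment is Ab major triad (Ab, C, Eb); F3 is not a chord tone.
It is approached by step up from Eb3 and left by step down to Eb3.
Step away and step back to the same note — a neighbor tone (upper neighbor).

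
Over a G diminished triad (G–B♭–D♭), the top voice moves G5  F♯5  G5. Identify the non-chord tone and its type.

The harmony at that moment is G diminished triad (G, B♭, D♭); F♯5 is not a chord tone.
It is approached by step down from G5 and left by step up to G5.
Step away and step back to the same note — a neighbor tone (lower neighbor).

F♯5 is a neighbor tone.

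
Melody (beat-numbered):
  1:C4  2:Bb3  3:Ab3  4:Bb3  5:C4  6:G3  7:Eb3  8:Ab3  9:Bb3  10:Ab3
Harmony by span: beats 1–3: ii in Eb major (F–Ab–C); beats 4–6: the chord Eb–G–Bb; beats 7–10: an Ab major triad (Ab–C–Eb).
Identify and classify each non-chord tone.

The harmony at that moment is F minor triad (F, Ab, C); Bb3 is not a chord tone.
It is approached by step down from C4 and left by step down to Ab3.
Step in, step out in the same direction — a passing tone.
The harmony at that moment is Eb major triad (Eb, G, Bb); C4 is not a chord tone.
It is approached by step up from Bb3 and left by leap down to G3.
Step in, leap out — an escape tone.
The harmony at that moment is Ab major triad (Ab, C, Eb); Bb3 is not a chord tone.
It is approached by step up from Ab3 and left by step down to Ab3.
Step away and step back to the same note — a neighbor tone (upper neighbor).

Bb3 (beat 2) — passing tone; C4 (beat 5) — escape tone; Bb3 (beat 9) — neighbor tone.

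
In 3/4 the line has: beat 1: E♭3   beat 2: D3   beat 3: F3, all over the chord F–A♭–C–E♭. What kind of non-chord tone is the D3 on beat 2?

The harmony at that moment is F minor seventh chord (F, A♭, C, E♭); D3 is not a chord tone.
It is approached by step down from E♭3 and left by leap up to F3.
Step in, leap out, on a weak beat — an escape tone.

Escape tone.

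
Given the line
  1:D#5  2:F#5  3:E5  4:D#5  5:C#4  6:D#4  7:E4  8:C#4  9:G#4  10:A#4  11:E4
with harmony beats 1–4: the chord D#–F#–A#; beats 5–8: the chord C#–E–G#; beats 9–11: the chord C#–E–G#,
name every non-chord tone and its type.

E5 (beat 3) — passing tone; D#4 (beat 6) — passing tone; A#4 (beat 10) — escape tone.

The harmony at that moment is D# minor triad (D#, F#, A#); E5 is not a chord tone.
It is approached by step down from F#5 and left by step down to D#5.
Step in, step out in the same direction — a passing tone.
The harmony at that moment is C# minor triad (C#, E, G#); D#4 is not a chord tone.
It is approached by step up from C#4 and left by step up to E4.
Step in, step out in the same direction — a passing tone.
The harmony at that moment is C# minor triad (C#, E, G#); A#4 is not a chord tone.
It is approached by step up from G#4 and left by leap down to E4.
Step in, leap out — an escape tone.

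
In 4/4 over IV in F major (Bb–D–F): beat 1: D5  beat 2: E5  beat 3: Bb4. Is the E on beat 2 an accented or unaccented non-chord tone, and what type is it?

Unaccented escape tone.

The harmony at that moment is Bb major triad (Bb, D, F); E5 is not a chord tone.
It is approached by step up from D5 and left by leap down to Bb4.
Step in, leap out — an escape tone.
It falls on a weak beat, so it is unaccented.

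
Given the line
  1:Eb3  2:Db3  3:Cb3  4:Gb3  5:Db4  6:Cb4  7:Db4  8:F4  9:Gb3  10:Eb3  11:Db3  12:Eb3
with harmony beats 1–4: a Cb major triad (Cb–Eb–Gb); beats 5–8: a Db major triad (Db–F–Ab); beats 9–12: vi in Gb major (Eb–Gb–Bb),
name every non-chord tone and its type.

Db3 (beat 2) — passing tone; Cb4 (beat 6) — neighbor tone; Db3 (beat 11) — neighbor tone.

The harmony at that moment is Cb major triad (Cb, Eb, Gb); Db3 is not a chord tone.
It is approached by step down from Eb3 and left by step down to Cb3.
Step in, step out in the same direction — a passing tone.
The harmony at that moment is Db major triad (Db, F, Ab); Cb4 is not a chord tone.
It is approached by step down from Db4 and left by step up to Db4.
Step away and step back to the same note — a neighbor tone (lower neighbor).
The harmony at that moment is Eb minor triad (Eb, Gb, Bb); Db3 is not a chord tone.
It is approached by step down from Eb3 and left by step up to Eb3.
Step away and step back to the same note — a neighbor tone (lower neighbor).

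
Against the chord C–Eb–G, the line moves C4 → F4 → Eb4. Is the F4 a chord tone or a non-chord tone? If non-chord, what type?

The harmony at that moment is C minor triad (C, Eb, G); F4 is not a chord tone.
It is approached by leap up from C4 and left by step down to Eb4.
Leap in, step out — an appoggiatura.

Non-chord tone — an appoggiatura.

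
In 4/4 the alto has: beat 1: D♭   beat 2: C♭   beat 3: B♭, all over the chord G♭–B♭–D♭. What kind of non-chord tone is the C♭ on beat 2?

The harmony at that moment is G♭ major triad (G♭, B♭, D♭); C♭ is not a chord tone.
It is approached by step down from D♭ and left by step down to B♭.
Step in, step out in the same direction — a passing tone.

Passing tone.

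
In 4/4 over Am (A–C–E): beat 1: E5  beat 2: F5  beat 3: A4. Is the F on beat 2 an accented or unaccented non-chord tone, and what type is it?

Unaccented escape tone.

The harmony at that moment is A minor triad (A, C, E); F5 is not a chord tone.
It is approached by step up from E5 and left by leap down to A4.
Step in, leap out — an escape tone.
It falls on a weak beat, so it is unaccented.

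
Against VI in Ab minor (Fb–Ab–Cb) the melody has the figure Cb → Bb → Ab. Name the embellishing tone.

Bb is a passing tone.

The harmony at that moment is Fb major triad (Fb, Ab, Cb); Bb is not a chord tone.
It is approached by step down from Cb and left by step down to Ab.
Step in, step out in the same direction — a passing tone.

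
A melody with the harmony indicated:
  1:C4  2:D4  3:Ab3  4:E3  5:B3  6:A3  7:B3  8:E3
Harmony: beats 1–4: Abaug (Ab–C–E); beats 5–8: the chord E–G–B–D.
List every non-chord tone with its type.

D4 (beat 2) — escape tone; A3 (beat 6) — neighbor tone.

The harmony at that moment is Ab augmented triad (Ab, C, E); D4 is not a chord tone.
It is approached by step up from C4 and left by leap down to Ab3.
Step in, leap out — an escape tone.
The harmony at that moment is E minor seventh chord (E, G, B, D); A3 is not a chord tone.
It is approached by step down from B3 and left by step up to B3.
Step away and step back to the same note — a neighbor tone (lower neighbor).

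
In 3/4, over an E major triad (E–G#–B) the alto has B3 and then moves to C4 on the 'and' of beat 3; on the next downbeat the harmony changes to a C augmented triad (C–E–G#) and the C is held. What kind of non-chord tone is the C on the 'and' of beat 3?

Anticipation.

The harmony at that moment is E major triad (E, G#, B); C4 is not a chord tone.
It is approached by step up from B3 and then sustained as the same pitch into the next harmony.
Arriving early and becoming a chord tone when the harmony changes — an anticipation.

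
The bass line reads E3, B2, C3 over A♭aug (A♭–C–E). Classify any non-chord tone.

The harmony at that moment is A♭ augmented triad (A♭, C, E); B2 is not a chord tone.
It is approached by leap down from E3 and left by step up to C3.
Leap in, step out — an appoggiatura.

B2 is an appoggiatura.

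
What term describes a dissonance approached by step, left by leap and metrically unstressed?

Escape tone.

Approach: by step. Departure: by leap. Metric position: weak.
Step in, leap out, from a weak position — an escape tone (échappée). (It is the mirror image of the appoggiatura, which leaps in and steps out on a strong beat.)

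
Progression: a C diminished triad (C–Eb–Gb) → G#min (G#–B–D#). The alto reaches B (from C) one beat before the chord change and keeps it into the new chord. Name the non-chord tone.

B is an anticipation.

The harmony at that moment is C diminished triad (C, Eb, Gb); B is not a chord tone.
It is approached by step down from C and then sustained as the same pitch into the next harmony.
Arriving early and becoming a chord tone when the harmony changes — an anticipation.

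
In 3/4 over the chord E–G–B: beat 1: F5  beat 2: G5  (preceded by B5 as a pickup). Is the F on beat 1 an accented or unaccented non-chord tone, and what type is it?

Accented appoggiatura.

The harmony at that moment is E minor triad (E, G, B); F5 is not a chord tone.
It is approached by leap down from B5 and left by step up to G5.
Leap in, step out — an appoggiatura.
It falls on the downbeat, so it is accented.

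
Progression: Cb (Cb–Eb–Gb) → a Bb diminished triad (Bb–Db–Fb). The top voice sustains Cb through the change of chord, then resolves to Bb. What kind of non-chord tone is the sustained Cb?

Cb is a suspension.

The harmony at that moment is Bb diminished triad (Bb, Db, Fb); Cb is not a chord tone.
It is held over (the same pitch as the preceding Cb) and left by step down to Bb.
Held over from the previous chord and resolving down by step — a suspension.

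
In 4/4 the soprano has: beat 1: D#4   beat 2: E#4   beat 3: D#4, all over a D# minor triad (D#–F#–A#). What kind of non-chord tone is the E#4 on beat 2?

Upper neighbor tone.

The harmony at that moment is D# minor triad (D#, F#, A#); E#4 is not a chord tone.
It is approached by step up from D#4 and left by step down to D#4.
Step away and step back to the same note — a neighbor tone (upper neighbor).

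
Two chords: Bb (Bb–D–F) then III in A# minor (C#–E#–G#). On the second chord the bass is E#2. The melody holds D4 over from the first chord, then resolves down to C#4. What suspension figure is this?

7–6 suspension.

At the second chord the bass is E#2. The suspended D4 lies a seventh above the bass; after resolving down by step to C#4, the interval above the bass becomes a sixth.
Suspension figures are named by those two intervals: 7–6.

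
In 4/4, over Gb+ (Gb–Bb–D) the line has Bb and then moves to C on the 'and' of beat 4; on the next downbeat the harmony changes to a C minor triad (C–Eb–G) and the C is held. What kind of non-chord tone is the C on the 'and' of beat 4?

The harmony at that moment is Gb augmented triad (Gb, Bb, D); C is not a chord tone.
It is approached by step up from Bb and then sustained as the same pitch into the next harmony.
Arriving early and becoming a chord tone when the harmony changes — an anticipation.

Anticipation.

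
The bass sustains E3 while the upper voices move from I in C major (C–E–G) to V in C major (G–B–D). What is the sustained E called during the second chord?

The harmony at that moment is G major triad (G, B, D); E3 is not a chord tone.
It is held over (the same pitch as the preceding E3) and then sustained as the same pitch into the next harmony.
Sustained through a change of harmony — a pedal tone.

Pedal tone (pedal point).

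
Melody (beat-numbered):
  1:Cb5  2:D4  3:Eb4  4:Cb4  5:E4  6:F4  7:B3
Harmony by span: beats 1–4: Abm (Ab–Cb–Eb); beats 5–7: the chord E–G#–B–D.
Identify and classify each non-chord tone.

D4 (beat 2) — appoggiatura; F4 (beat 6) — escape tone.

The harmony at that moment is Ab minor triad (Ab, Cb, Eb); D4 is not a chord tone.
It is approached by leap down from Cb5 and left by step up to Eb4.
Leap in, step out — an appoggiatura.
The harmony at that moment is E dominant seventh chord (E, G#, B, D); F4 is not a chord tone.
It is approached by step up from E4 and left by leap down to B3.
Step in, leap out — an escape tone.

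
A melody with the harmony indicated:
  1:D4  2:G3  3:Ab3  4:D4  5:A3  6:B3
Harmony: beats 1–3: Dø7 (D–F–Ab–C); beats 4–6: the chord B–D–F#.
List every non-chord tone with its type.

The harmony at that moment is D half-diminished seventh chord (D, F, Ab, C); G3 is not a chord tone.
It is approached by leap down from D4 and left by step up to Ab3.
Leap in, step out — an appoggiatura.
The harmony at that moment is B minor triad (B, D, F#); A3 is not a chord tone.
It is approached by leap down from D4 and left by step up to B3.
Leap in, step out — an appoggiatura.

G3 (beat 2) — appoggiatura; A3 (beat 5) — appoggiatura.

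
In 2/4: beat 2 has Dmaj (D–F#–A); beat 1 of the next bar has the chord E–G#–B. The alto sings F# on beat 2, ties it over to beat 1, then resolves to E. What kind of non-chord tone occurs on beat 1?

The harmony at that moment is E major triad (E, G#, B); F# is not a chord tone.
It is held over (the same pitch as the preceding F#) and left by step down to E.
Held over from the previous chord and resolving down by step — a suspension.

Suspension.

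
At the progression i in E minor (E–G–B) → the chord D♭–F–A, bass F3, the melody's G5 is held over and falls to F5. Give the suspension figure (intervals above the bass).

At the second chord the bass is F3. The suspended G5 lies a ninth above the bass; after resolving down by step to F5, the interval above the bass becomes an octave.
Suspension figures are named by those two intervals: 9–8.

9–8 suspension.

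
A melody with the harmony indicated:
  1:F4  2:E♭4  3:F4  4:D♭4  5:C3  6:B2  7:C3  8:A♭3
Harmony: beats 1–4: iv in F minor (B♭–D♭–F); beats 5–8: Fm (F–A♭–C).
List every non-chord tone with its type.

E♭4 (beat 2) — neighbor tone; B2 (beat 6) — neighbor tone.

The harmony at that moment is B♭ minor triad (B♭, D♭, F); E♭4 is not a chord tone.
It is approached by step down from F4 and left by step up to F4.
Step away and step back to the same note — a neighbor tone (lower neighbor).
The harmony at that moment is F minor triad (F, A♭, C); B2 is not a chord tone.
It is approached by step down from C3 and left by step up to C3.
Step away and step back to the same note — a neighbor tone (lower neighbor).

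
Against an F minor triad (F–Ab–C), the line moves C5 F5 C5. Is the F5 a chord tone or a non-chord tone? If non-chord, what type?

Chord tone (the root of F minor triad).

F minor triad contains F, Ab, C; F is the root, so it is a chord tone.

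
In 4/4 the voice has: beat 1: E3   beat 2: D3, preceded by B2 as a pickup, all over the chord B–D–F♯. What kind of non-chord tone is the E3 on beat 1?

Appoggiatura.

The harmony at that moment is B minor triad (B, D, F♯); E3 is not a chord tone.
It is approached by leap up from B2 and left by step down to D3.
Leap in, step out, metrically accented — an appoggiatura.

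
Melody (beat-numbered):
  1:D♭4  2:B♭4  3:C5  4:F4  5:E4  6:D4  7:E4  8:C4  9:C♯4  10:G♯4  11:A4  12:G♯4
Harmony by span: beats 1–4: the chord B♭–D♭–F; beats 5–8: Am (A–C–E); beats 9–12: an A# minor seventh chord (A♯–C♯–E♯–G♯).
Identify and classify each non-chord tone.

C5 (beat 3) — escape tone; D4 (beat 6) — neighbor tone; A4 (beat 11) — neighbor tone.

The harmony at that moment is B♭ minor triad (B♭, D♭, F); C5 is not a chord tone.
It is approached by step up from B♭4 and left by leap down to F4.
Step in, leap out — an escape tone.
The harmony at that moment is A minor triad (A, C, E); D4 is not a chord tone.
It is approached by step down from E4 and left by step up to E4.
Step away and step back to the same note — a neighbor tone (lower neighbor).
The harmony at that moment is A♯ minor seventh chord (A♯, C♯, E♯, G♯); A4 is not a chord tone.
It is approached by step up from G♯4 and left by step down to G♯4.
Step away and step back to the same note — a neighbor tone (upper neighbor).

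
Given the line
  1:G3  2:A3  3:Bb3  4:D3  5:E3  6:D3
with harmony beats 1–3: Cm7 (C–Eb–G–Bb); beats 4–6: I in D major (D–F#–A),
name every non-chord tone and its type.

The harmony at that moment is C minor seventh chord (C, Eb, G, Bb); A3 is not a chord tone.
It is approached by step up from G3 and left by step up to Bb3.
Step in, step out in the same direction — a passing tone.
The harmony at that moment is D major triad (D, F#, A); E3 is not a chord tone.
It is approached by step up from D3 and left by step down to D3.
Step away and step back to the same note — a neighbor tone (upper neighbor).

A3 (beat 2) — passing tone; E3 (beat 5) — neighbor tone.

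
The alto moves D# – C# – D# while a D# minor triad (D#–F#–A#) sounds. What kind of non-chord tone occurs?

C# is a neighbor tone.

The harmony at that moment is D# minor triad (D#, F#, A#); C# is not a chord tone.
It is approached by step down from D# and left by step up to D#.
Step away and step back to the same note — a neighbor tone (lower neighbor).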